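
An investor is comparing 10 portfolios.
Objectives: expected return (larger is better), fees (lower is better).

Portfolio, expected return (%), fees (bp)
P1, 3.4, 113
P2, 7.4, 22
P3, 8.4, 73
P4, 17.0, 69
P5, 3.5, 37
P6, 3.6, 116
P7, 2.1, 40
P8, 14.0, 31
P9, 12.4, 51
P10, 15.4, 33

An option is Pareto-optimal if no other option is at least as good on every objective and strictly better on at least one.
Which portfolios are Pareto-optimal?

P2, P4, P8, P10

P1: dominated by P2 (expected return 7.4≥3.4, fees 22≤113).
P2: not dominated (best fees).
P3: dominated by P4 (expected return 17.0≥8.4, fees 69≤73).
P4: not dominated (best expected return).
P5: dominated by P2 (expected return 7.4≥3.5, fees 22≤37).
P6: dominated by P2 (expected return 7.4≥3.6, fees 22≤116).
P7: dominated by P2 (expected return 7.4≥2.1, fees 22≤40).
P8: not dominated.
P9: dominated by P8 (expected return 14.0≥12.4, fees 31≤51).
P10: not dominated.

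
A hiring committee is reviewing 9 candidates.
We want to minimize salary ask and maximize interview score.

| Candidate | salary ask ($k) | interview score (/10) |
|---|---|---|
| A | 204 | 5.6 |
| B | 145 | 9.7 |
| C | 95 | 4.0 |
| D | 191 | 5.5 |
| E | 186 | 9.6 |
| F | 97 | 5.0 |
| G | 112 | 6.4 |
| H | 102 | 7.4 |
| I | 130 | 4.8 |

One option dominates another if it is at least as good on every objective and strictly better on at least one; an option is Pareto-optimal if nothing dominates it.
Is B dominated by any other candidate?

No

A: worse on salary ask (204 vs 145).
C: worse on interview score (4.0 vs 9.7).
D: worse on salary ask (191 vs 145).
E: worse on salary ask (186 vs 145).
F: worse on interview score (5.0 vs 9.7).
G: worse on interview score (6.4 vs 9.7).
H: worse on interview score (7.4 vs 9.7).
I: worse on interview score (4.8 vs 9.7).
No option is at least as good as B on every objective and strictly better on one.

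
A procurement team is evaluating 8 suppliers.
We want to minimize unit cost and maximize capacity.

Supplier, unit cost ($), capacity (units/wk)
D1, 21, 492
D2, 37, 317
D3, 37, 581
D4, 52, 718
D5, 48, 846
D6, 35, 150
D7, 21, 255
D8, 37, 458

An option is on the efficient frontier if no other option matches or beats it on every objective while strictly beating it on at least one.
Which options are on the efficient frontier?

D1, D3, D5

D1: not dominated.
D2: dominated by D1 (unit cost 21≤37, capacity 492≥317).
D3: not dominated.
D4: dominated by D5 (unit cost 48≤52, capacity 846≥718).
D5: not dominated (best capacity).
D6: dominated by D1 (unit cost 21≤35, capacity 492≥150).
D7: dominated by D1 (unit cost 21≤21, capacity 492≥255).
D8: dominated by D1 (unit cost 21≤37, capacity 492≥458).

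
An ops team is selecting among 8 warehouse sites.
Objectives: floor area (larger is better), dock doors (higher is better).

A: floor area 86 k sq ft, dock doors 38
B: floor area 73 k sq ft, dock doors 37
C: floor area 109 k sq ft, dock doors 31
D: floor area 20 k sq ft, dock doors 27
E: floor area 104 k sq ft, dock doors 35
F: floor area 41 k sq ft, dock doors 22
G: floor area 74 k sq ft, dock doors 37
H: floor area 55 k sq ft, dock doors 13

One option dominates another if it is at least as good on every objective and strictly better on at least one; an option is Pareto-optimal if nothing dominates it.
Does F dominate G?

No

F vs G: F is worse on floor area (41 vs 74), so it does not dominate G.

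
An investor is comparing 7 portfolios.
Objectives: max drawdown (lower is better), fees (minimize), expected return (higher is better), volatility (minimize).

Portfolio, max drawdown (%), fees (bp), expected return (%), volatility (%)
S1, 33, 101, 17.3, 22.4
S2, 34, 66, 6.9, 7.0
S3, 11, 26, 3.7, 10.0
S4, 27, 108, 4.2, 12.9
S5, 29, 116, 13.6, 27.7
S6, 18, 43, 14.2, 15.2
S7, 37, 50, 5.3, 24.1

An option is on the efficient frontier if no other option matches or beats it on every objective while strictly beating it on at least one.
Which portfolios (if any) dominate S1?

none

S2: worse on max drawdown (34 vs 33).
S3: worse on expected return (3.7 vs 17.3).
S4: worse on fees (108 vs 101).
S5: worse on fees (116 vs 101).
S6: worse on expected return (14.2 vs 17.3).
S7: worse on max drawdown (37 vs 33).
No option dominates S1.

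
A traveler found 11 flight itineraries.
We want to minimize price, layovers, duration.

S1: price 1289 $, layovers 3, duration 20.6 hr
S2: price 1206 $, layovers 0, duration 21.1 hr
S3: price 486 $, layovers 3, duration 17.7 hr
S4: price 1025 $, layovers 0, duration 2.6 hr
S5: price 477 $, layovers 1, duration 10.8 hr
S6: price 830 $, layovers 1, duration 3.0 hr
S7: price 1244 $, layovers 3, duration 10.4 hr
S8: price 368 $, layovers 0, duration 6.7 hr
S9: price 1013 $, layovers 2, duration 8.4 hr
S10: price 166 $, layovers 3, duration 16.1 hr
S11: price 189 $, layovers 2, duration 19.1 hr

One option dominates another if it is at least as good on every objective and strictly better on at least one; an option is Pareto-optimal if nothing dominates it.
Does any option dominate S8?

No

S1: worse on price (1289 vs 368).
S2: worse on price (1206 vs 368).
S3: worse on price (486 vs 368).
S4: worse on price (1025 vs 368).
S5: worse on price (477 vs 368).
S6: worse on price (830 vs 368).
S7: worse on price (1244 vs 368).
S9: worse on price (1013 vs 368).
S10: worse on layovers (3 vs 0).
S11: worse on layovers (2 vs 0).
No option is at least as good as S8 on every objective and strictly better on one.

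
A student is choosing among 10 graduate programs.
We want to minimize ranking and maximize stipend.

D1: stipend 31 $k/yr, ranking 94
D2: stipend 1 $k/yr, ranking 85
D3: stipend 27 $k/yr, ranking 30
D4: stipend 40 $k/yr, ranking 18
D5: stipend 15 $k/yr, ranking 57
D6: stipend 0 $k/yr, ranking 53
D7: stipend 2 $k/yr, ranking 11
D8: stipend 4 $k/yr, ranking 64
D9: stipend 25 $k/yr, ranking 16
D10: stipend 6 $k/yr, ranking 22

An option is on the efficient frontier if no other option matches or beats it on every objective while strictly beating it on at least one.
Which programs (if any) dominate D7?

D1: worse on ranking (94 vs 11).
D2: worse on stipend (1 vs 2).
D3: worse on ranking (30 vs 11).
D4: worse on ranking (18 vs 11).
D5: worse on ranking (57 vs 11).
D6: worse on stipend (0 vs 2).
D8: worse on ranking (64 vs 11).
D9: worse on ranking (16 vs 11).
D10: worse on ranking (22 vs 11).
No option dominates D7.

none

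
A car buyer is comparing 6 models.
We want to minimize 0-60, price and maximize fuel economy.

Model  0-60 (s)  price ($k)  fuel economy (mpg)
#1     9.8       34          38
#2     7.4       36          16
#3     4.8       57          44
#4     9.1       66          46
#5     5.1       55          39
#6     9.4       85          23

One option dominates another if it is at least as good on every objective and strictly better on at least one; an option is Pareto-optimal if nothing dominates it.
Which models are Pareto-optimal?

#1: not dominated (best price).
#2: not dominated.
#3: not dominated (best 0-60).
#4: not dominated (best fuel economy).
#5: not dominated.
#6: dominated by #3 (0-60 4.8≤9.4, price 57≤85, fuel economy 44≥23).

#1, #2, #3, #4, #5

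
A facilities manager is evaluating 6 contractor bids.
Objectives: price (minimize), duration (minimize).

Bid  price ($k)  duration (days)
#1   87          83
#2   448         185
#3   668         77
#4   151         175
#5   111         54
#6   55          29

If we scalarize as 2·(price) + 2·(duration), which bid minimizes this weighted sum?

#1: 2·87 + 2·83 = 340
#2: 2·448 + 2·185 = 1266
#3: 2·668 + 2·77 = 1490
#4: 2·151 + 2·175 = 652
#5: 2·111 + 2·54 = 330
#6: 2·55 + 2·29 = 168
Lowest: #6 at 168.

#6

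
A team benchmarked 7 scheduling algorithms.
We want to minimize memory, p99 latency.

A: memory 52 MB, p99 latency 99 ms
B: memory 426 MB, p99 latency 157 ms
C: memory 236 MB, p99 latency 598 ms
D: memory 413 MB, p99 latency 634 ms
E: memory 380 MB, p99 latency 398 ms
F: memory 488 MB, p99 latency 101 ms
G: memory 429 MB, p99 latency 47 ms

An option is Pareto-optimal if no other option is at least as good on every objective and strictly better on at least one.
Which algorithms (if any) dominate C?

A: memory 52≤236, p99 latency 99≤598 — dominates C.
Others (B, D, E, F, G) are each worse than C on at least one objective.

A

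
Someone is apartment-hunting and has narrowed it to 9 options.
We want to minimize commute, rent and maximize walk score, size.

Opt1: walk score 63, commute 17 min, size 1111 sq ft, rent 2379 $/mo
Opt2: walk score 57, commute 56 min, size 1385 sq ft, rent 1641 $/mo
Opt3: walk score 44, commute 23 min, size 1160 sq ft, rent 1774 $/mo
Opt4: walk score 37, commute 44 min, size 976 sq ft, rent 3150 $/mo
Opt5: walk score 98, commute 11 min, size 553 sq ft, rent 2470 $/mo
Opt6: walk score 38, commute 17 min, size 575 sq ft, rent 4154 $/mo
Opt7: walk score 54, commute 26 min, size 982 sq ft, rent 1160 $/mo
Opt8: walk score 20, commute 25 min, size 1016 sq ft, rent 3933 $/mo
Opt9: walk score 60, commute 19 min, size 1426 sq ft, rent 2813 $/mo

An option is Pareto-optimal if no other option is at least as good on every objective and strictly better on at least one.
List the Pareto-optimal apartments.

Opt1: not dominated.
Opt2: not dominated.
Opt3: not dominated.
Opt4: dominated by Opt1 (walk score 63≥37, commute 17≤44, size 1111≥976, rent 2379≤3150).
Opt5: not dominated (best walk score).
Opt6: dominated by Opt1 (walk score 63≥38, commute 17≤17, size 1111≥575, rent 2379≤4154).
Opt7: not dominated (best rent).
Opt8: dominated by Opt1 (walk score 63≥20, commute 17≤25, size 1111≥1016, rent 2379≤3933).
Opt9: not dominated (best size).

Opt1, Opt2, Opt3, Opt5, Opt7, Opt9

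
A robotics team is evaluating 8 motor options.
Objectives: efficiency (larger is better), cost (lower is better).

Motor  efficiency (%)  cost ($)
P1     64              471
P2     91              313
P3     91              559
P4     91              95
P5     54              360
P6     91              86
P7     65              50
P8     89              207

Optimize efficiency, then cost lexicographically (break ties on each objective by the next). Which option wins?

P6

First maximize efficiency: best is 91, kept {P2, P3, P4, P6}.
Then minimize cost: best is 86, kept {P6}.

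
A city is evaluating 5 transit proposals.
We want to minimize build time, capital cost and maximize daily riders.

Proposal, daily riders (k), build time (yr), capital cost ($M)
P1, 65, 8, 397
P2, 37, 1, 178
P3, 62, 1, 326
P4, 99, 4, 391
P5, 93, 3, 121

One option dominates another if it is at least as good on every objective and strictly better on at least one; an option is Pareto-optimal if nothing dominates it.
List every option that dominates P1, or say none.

P4: daily riders 99≥65, build time 4≤8, capital cost 391≤397 — dominates P1.
P5: daily riders 93≥65, build time 3≤8, capital cost 121≤397 — dominates P1.
Others (P2, P3) are each worse than P1 on at least one objective.

P4, P5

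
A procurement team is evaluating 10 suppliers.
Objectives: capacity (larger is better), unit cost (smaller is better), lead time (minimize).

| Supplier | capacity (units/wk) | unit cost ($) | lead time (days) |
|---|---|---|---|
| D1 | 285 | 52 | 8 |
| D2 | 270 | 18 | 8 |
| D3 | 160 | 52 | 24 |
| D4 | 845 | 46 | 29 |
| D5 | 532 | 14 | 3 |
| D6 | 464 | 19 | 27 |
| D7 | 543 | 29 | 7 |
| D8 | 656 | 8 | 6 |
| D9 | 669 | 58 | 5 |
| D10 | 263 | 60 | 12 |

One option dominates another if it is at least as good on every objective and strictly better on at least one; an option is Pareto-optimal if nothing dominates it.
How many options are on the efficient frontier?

4

D1: dominated by D5 (capacity 532≥285, unit cost 14≤52, lead time 3≤8).
D2: dominated by D5 (capacity 532≥270, unit cost 14≤18, lead time 3≤8).
D3: dominated by D1 (capacity 285≥160, unit cost 52≤52, lead time 8≤24).
D4: not dominated (best capacity).
D5: not dominated (best lead time).
D6: dominated by D5 (capacity 532≥464, unit cost 14≤19, lead time 3≤27).
D7: dominated by D8 (capacity 656≥543, unit cost 8≤29, lead time 6≤7).
D8: not dominated (best unit cost).
D9: not dominated.
D10: dominated by D1 (capacity 285≥263, unit cost 52≤60, lead time 8≤12).
Pareto-optimal: D4, D5, D8, D9 → 4.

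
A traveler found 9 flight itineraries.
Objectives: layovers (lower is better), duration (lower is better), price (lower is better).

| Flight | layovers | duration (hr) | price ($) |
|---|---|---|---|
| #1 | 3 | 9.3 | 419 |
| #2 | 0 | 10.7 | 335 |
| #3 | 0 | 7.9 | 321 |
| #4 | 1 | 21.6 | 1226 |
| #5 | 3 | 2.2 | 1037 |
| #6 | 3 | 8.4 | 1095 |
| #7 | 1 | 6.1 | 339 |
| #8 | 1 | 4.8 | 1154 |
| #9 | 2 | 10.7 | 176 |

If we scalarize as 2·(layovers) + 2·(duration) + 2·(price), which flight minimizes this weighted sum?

#9

#1: 2·3 + 2·9.3 + 2·419 = 862.6
#2: 2·0 + 2·10.7 + 2·335 = 691.4
#3: 2·0 + 2·7.9 + 2·321 = 657.8
#4: 2·1 + 2·21.6 + 2·1226 = 2497.2
#5: 2·3 + 2·2.2 + 2·1037 = 2084.4
#6: 2·3 + 2·8.4 + 2·1095 = 2212.8
#7: 2·1 + 2·6.1 + 2·339 = 692.2
#8: 2·1 + 2·4.8 + 2·1154 = 2319.6
#9: 2·2 + 2·10.7 + 2·176 = 377.4
Lowest: #9 at 377.4.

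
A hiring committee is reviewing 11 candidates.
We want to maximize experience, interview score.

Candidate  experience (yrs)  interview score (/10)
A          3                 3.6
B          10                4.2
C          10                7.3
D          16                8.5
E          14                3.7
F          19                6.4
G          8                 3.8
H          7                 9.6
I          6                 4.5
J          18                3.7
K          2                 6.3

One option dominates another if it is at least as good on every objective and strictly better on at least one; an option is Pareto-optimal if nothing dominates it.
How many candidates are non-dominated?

3

A: dominated by B (experience 10≥3, interview score 4.2≥3.6).
B: dominated by C (experience 10≥10, interview score 7.3≥4.2).
C: dominated by D (experience 16≥10, interview score 8.5≥7.3).
D: not dominated.
E: dominated by D (experience 16≥14, interview score 8.5≥3.7).
F: not dominated (best experience).
G: dominated by B (experience 10≥8, interview score 4.2≥3.8).
H: not dominated (best interview score).
I: dominated by C (experience 10≥6, interview score 7.3≥4.5).
J: dominated by F (experience 19≥18, interview score 6.4≥3.7).
K: dominated by C (experience 10≥2, interview score 7.3≥6.3).
Pareto-optimal: D, F, H → 3.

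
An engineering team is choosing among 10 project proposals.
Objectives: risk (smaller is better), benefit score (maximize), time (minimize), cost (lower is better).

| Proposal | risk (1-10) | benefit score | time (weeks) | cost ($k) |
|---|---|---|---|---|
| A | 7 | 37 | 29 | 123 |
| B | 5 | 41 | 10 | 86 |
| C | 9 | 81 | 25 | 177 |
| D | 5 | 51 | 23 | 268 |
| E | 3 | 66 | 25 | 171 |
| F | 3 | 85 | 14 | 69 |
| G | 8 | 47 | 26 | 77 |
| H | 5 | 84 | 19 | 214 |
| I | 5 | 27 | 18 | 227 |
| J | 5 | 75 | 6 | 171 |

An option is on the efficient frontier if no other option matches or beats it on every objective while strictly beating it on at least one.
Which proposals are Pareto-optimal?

A: dominated by B (risk 5≤7, benefit score 41≥37, time 10≤29, cost 86≤123).
B: not dominated.
C: dominated by F (risk 3≤9, benefit score 85≥81, time 14≤25, cost 69≤177).
D: dominated by F (risk 3≤5, benefit score 85≥51, time 14≤23, cost 69≤268).
E: dominated by F (risk 3≤3, benefit score 85≥66, time 14≤25, cost 69≤171).
F: not dominated (best benefit score).
G: dominated by F (risk 3≤8, benefit score 85≥47, time 14≤26, cost 69≤77).
H: dominated by F (risk 3≤5, benefit score 85≥84, time 14≤19, cost 69≤214).
I: dominated by B (risk 5≤5, benefit score 41≥27, time 10≤18, cost 86≤227).
J: not dominated (best time).

B, F, J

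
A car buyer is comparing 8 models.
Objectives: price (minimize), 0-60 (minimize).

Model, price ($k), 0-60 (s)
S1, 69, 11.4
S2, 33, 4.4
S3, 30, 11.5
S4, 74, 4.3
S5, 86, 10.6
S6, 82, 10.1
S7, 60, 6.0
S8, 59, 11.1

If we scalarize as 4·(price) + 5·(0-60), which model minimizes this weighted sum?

S1: 4·69 + 5·11.4 = 333.0
S2: 4·33 + 5·4.4 = 154.0
S3: 4·30 + 5·11.5 = 177.5
S4: 4·74 + 5·4.3 = 317.5
S5: 4·86 + 5·10.6 = 397.0
S6: 4·82 + 5·10.1 = 378.5
S7: 4·60 + 5·6.0 = 270.0
S8: 4·59 + 5·11.1 = 291.5
Lowest: S2 at 154.0.

S2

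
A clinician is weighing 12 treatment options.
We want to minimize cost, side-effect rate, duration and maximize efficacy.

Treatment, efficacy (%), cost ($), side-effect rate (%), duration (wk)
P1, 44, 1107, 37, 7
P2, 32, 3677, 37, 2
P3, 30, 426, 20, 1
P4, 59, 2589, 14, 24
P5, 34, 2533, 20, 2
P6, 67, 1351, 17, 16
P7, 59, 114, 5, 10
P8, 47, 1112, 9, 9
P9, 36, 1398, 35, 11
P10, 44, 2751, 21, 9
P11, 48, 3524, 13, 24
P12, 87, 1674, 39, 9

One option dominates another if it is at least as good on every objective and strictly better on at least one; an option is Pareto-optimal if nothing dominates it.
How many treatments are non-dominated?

7

P1: not dominated.
P2: dominated by P5 (efficacy 34≥32, cost 2533≤3677, side-effect rate 20≤37, duration 2≤2).
P3: not dominated (best duration).
P4: dominated by P7 (efficacy 59≥59, cost 114≤2589, side-effect rate 5≤14, duration 10≤24).
P5: not dominated.
P6: not dominated.
P7: not dominated (best cost).
P8: not dominated.
P9: dominated by P7 (efficacy 59≥36, cost 114≤1398, side-effect rate 5≤35, duration 10≤11).
P10: dominated by P8 (efficacy 47≥44, cost 1112≤2751, side-effect rate 9≤21, duration 9≤9).
P11: dominated by P7 (efficacy 59≥48, cost 114≤3524, side-effect rate 5≤13, duration 10≤24).
P12: not dominated (best efficacy).
Pareto-optimal: P1, P3, P5, P6, P7, P8, P12 → 7.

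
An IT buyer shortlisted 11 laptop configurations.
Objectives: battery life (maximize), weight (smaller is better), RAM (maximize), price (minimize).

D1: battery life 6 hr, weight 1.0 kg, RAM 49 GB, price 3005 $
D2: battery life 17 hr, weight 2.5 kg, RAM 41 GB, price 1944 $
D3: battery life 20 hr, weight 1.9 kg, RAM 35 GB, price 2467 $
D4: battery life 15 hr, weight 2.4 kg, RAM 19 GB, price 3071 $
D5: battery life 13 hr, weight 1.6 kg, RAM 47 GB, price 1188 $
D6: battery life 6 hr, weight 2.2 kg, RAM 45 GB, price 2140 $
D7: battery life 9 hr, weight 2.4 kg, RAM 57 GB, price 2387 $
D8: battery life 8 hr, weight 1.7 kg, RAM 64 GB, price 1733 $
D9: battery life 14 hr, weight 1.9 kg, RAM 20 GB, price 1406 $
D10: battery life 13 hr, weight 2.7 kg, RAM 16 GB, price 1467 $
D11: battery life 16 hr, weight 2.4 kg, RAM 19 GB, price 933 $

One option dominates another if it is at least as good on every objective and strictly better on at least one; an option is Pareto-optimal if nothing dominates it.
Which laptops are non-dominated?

D1, D2, D3, D5, D7, D8, D9, D11

D1: not dominated (best weight).
D2: not dominated.
D3: not dominated (best battery life).
D4: dominated by D3 (battery life 20≥15, weight 1.9≤2.4, RAM 35≥19, price 2467≤3071).
D5: not dominated.
D6: dominated by D5 (battery life 13≥6, weight 1.6≤2.2, RAM 47≥45, price 1188≤2140).
D7: not dominated.
D8: not dominated (best RAM).
D9: not dominated.
D10: dominated by D5 (battery life 13≥13, weight 1.6≤2.7, RAM 47≥16, price 1188≤1467).
D11: not dominated (best price).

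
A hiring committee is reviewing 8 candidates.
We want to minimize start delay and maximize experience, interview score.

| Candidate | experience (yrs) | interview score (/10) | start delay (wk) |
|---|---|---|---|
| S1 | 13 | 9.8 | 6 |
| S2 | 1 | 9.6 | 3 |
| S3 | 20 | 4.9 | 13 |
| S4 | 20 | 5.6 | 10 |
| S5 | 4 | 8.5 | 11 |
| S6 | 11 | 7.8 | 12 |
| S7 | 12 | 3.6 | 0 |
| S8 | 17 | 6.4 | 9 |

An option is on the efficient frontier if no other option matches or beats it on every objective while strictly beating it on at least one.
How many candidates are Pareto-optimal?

5

S1: not dominated (best interview score).
S2: not dominated.
S3: dominated by S4 (experience 20≥20, interview score 5.6≥4.9, start delay 10≤13).
S4: not dominated.
S5: dominated by S1 (experience 13≥4, interview score 9.8≥8.5, start delay 6≤11).
S6: dominated by S1 (experience 13≥11, interview score 9.8≥7.8, start delay 6≤12).
S7: not dominated (best start delay).
S8: not dominated.
Pareto-optimal: S1, S2, S4, S7, S8 → 5.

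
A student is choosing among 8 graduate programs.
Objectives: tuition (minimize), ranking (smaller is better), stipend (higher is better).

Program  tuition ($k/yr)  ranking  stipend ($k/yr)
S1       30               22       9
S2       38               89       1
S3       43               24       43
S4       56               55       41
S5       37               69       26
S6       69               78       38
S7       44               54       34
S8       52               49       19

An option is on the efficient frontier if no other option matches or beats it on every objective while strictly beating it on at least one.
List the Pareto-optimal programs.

S1: not dominated (best tuition).
S2: dominated by S1 (tuition 30≤38, ranking 22≤89, stipend 9≥1).
S3: not dominated (best stipend).
S4: dominated by S3 (tuition 43≤56, ranking 24≤55, stipend 43≥41).
S5: not dominated.
S6: dominated by S3 (tuition 43≤69, ranking 24≤78, stipend 43≥38).
S7: dominated by S3 (tuition 43≤44, ranking 24≤54, stipend 43≥34).
S8: dominated by S3 (tuition 43≤52, ranking 24≤49, stipend 43≥19).

S1, S3, S5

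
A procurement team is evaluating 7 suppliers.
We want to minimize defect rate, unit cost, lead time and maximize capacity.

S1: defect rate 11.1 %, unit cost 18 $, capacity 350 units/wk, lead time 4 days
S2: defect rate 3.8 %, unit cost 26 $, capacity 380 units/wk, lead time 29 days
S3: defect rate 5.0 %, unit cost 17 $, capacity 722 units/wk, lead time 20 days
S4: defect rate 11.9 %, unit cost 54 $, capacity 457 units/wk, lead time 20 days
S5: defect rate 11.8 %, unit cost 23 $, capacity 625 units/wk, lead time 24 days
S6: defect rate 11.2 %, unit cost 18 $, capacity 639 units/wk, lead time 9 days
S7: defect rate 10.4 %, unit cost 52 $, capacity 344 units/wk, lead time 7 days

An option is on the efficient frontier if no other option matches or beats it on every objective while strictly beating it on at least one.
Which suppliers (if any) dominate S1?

none

S2: worse on unit cost (26 vs 18).
S3: worse on lead time (20 vs 4).
S4: worse on defect rate (11.9 vs 11.1).
S5: worse on defect rate (11.8 vs 11.1).
S6: worse on defect rate (11.2 vs 11.1).
S7: worse on unit cost (52 vs 18).
No option dominates S1.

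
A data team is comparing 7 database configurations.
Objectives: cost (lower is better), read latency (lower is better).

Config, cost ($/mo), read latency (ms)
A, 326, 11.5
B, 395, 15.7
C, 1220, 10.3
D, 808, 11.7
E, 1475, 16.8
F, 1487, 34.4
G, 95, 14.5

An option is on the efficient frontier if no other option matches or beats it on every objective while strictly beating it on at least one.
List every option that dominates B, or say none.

A, G

A: cost 326≤395, read latency 11.5≤15.7 — dominates B.
G: cost 95≤395, read latency 14.5≤15.7 — dominates B.
Others (C, D, E, F) are each worse than B on at least one objective.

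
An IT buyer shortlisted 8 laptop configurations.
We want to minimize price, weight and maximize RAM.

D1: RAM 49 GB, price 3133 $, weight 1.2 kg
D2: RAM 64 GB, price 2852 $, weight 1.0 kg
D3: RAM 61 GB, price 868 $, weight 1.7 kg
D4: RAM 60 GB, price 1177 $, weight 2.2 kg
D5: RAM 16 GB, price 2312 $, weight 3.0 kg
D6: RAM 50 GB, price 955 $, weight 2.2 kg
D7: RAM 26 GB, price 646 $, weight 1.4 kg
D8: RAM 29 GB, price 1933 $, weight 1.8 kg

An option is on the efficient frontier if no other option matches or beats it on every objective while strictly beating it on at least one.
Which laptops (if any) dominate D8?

D3

D3: RAM 61≥29, price 868≤1933, weight 1.7≤1.8 — dominates D8.
Others (D1, D2, D4, D5, D6, D7) are each worse than D8 on at least one objective.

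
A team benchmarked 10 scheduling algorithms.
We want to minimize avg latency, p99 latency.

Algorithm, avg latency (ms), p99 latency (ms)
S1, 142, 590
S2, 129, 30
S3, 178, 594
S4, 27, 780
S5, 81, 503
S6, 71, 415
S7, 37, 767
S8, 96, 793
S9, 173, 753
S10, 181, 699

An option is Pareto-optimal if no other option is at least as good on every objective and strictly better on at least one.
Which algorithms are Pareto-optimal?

S2, S4, S6, S7

S1: dominated by S2 (avg latency 129≤142, p99 latency 30≤590).
S2: not dominated (best p99 latency).
S3: dominated by S1 (avg latency 142≤178, p99 latency 590≤594).
S4: not dominated (best avg latency).
S5: dominated by S6 (avg latency 71≤81, p99 latency 415≤503).
S6: not dominated.
S7: not dominated.
S8: dominated by S4 (avg latency 27≤96, p99 latency 780≤793).
S9: dominated by S1 (avg latency 142≤173, p99 latency 590≤753).
S10: dominated by S1 (avg latency 142≤181, p99 latency 590≤699).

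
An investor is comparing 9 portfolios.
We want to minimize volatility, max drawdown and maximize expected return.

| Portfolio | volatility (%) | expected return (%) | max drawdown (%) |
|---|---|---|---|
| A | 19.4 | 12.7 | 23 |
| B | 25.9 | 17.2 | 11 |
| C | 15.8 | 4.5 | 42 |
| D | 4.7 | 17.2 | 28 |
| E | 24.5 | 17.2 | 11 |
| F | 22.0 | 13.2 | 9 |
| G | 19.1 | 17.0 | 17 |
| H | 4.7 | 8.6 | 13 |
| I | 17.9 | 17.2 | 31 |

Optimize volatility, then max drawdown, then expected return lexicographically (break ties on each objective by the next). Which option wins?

H

First minimize volatility: best is 4.7, kept {D, H}.
Then minimize max drawdown: best is 13, kept {H}.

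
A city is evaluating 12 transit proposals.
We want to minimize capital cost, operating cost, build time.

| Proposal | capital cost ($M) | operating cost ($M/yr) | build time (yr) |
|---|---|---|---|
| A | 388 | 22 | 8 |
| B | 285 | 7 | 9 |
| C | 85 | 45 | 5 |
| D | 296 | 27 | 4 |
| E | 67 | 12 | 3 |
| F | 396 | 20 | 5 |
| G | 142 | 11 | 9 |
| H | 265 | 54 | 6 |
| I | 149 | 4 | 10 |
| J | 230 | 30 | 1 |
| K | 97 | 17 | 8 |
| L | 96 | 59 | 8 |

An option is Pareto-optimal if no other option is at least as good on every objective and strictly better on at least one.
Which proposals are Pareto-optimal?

A: dominated by E (capital cost 67≤388, operating cost 12≤22, build time 3≤8).
B: not dominated.
C: dominated by E (capital cost 67≤85, operating cost 12≤45, build time 3≤5).
D: dominated by E (capital cost 67≤296, operating cost 12≤27, build time 3≤4).
E: not dominated (best capital cost).
F: dominated by E (capital cost 67≤396, operating cost 12≤20, build time 3≤5).
G: not dominated.
H: dominated by C (capital cost 85≤265, operating cost 45≤54, build time 5≤6).
I: not dominated (best operating cost).
J: not dominated (best build time).
K: dominated by E (capital cost 67≤97, operating cost 12≤17, build time 3≤8).
L: dominated by C (capital cost 85≤96, operating cost 45≤59, build time 5≤8).

B, E, G, I, J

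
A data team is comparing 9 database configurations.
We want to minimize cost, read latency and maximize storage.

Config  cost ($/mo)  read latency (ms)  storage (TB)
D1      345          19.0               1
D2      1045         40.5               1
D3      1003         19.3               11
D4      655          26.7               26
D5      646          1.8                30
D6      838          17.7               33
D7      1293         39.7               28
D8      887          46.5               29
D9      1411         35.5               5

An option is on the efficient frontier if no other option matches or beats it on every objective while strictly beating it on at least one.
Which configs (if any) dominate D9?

D3: cost 1003≤1411, read latency 19.3≤35.5, storage 11≥5 — dominates D9.
D4: cost 655≤1411, read latency 26.7≤35.5, storage 26≥5 — dominates D9.
D5: cost 646≤1411, read latency 1.8≤35.5, storage 30≥5 — dominates D9.
D6: cost 838≤1411, read latency 17.7≤35.5, storage 33≥5 — dominates D9.
Others (D1, D2, D7, D8) are each worse than D9 on at least one objective.

D3, D4, D5, D6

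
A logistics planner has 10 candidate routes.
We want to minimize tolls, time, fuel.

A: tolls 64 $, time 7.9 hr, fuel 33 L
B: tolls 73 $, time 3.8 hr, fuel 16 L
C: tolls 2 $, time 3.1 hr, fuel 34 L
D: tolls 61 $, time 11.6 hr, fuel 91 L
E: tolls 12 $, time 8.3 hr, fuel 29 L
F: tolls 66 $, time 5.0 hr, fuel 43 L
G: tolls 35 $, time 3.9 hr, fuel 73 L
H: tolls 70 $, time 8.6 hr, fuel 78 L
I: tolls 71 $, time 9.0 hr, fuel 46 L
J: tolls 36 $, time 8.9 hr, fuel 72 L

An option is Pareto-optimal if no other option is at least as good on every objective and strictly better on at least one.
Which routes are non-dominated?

A: not dominated.
B: not dominated (best fuel).
C: not dominated (best tolls).
D: dominated by C (tolls 2≤61, time 3.1≤11.6, fuel 34≤91).
E: not dominated.
F: dominated by C (tolls 2≤66, time 3.1≤5.0, fuel 34≤43).
G: dominated by C (tolls 2≤35, time 3.1≤3.9, fuel 34≤73).
H: dominated by A (tolls 64≤70, time 7.9≤8.6, fuel 33≤78).
I: dominated by A (tolls 64≤71, time 7.9≤9.0, fuel 33≤46).
J: dominated by C (tolls 2≤36, time 3.1≤8.9, fuel 34≤72).

A, B, C, E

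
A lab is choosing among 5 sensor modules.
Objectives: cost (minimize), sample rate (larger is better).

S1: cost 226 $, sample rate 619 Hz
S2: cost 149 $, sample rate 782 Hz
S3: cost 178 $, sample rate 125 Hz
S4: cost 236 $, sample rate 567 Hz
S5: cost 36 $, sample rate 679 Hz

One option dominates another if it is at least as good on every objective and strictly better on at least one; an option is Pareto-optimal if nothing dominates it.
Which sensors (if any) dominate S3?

S2, S5

S2: cost 149≤178, sample rate 782≥125 — dominates S3.
S5: cost 36≤178, sample rate 679≥125 — dominates S3.
Others (S1, S4) are each worse than S3 on at least one objective.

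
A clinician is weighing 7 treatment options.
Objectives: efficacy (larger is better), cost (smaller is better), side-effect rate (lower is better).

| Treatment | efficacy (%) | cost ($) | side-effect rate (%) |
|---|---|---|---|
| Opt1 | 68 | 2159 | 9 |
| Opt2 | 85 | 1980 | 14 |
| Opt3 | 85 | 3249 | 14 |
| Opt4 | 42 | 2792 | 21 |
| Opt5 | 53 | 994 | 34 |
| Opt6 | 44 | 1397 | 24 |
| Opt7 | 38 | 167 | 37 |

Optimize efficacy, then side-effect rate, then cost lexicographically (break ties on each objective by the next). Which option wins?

Opt2

First maximize efficacy: best is 85, kept {Opt2, Opt3}.
Then minimize side-effect rate: best is 14, kept {Opt2, Opt3}.
Then minimize cost: best is 1980, kept {Opt2}.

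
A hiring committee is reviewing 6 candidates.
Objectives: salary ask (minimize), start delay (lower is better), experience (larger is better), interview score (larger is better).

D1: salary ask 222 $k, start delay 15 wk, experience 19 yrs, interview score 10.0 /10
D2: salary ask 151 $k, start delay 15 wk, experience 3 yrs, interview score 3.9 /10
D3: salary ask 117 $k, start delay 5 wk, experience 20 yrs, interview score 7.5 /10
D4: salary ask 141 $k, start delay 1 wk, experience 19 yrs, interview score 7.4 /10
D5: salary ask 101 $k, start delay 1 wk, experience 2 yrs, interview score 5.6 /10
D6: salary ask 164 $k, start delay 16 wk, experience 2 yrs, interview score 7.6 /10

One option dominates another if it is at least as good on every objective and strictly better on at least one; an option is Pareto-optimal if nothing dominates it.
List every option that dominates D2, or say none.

D3, D4

D3: salary ask 117≤151, start delay 5≤15, experience 20≥3, interview score 7.5≥3.9 — dominates D2.
D4: salary ask 141≤151, start delay 1≤15, experience 19≥3, interview score 7.4≥3.9 — dominates D2.
Others (D1, D5, D6) are each worse than D2 on at least one objective.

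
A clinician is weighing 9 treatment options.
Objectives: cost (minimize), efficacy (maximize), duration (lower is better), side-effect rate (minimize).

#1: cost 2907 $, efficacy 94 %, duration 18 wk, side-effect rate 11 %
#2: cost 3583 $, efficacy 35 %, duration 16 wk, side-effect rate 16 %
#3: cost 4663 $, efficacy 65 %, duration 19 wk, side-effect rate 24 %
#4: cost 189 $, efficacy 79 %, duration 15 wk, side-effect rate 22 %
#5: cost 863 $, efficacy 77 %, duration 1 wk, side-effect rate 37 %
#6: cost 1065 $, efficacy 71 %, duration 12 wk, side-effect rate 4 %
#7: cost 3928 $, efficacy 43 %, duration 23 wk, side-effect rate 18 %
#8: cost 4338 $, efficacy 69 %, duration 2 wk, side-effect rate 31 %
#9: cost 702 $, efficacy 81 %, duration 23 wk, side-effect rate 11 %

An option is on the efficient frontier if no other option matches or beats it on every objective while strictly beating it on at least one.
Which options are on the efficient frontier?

#1, #4, #5, #6, #8, #9

#1: not dominated (best efficacy).
#2: dominated by #6 (cost 1065≤3583, efficacy 71≥35, duration 12≤16, side-effect rate 4≤16).
#3: dominated by #1 (cost 2907≤4663, efficacy 94≥65, duration 18≤19, side-effect rate 11≤24).
#4: not dominated (best cost).
#5: not dominated (best duration).
#6: not dominated (best side-effect rate).
#7: dominated by #1 (cost 2907≤3928, efficacy 94≥43, duration 18≤23, side-effect rate 11≤18).
#8: not dominated.
#9: not dominated.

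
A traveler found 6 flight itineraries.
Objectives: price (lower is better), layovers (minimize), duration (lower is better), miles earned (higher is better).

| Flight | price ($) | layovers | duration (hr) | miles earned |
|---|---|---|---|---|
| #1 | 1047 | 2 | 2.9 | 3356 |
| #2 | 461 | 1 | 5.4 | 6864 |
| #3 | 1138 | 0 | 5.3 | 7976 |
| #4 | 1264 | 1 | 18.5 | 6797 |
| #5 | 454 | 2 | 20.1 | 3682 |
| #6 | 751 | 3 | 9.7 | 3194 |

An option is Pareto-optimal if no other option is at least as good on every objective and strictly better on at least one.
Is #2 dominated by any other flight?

No

#1: worse on price (1047 vs 461).
#3: worse on price (1138 vs 461).
#4: worse on price (1264 vs 461).
#5: worse on layovers (2 vs 1).
#6: worse on price (751 vs 461).
No option is at least as good as #2 on every objective and strictly better on one.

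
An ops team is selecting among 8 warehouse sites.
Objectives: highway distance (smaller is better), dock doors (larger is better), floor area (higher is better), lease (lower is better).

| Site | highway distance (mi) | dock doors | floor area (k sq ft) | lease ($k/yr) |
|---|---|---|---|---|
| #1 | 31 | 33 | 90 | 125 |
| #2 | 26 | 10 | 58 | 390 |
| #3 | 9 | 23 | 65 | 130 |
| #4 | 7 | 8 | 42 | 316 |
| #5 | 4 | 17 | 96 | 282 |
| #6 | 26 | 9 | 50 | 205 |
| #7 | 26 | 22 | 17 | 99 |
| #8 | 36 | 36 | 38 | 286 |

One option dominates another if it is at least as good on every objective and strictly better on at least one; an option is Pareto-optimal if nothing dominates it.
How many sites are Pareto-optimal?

#1: not dominated.
#2: dominated by #3 (highway distance 9≤26, dock doors 23≥10, floor area 65≥58, lease 130≤390).
#3: not dominated.
#4: dominated by #5 (highway distance 4≤7, dock doors 17≥8, floor area 96≥42, lease 282≤316).
#5: not dominated (best highway distance).
#6: dominated by #3 (highway distance 9≤26, dock doors 23≥9, floor area 65≥50, lease 130≤205).
#7: not dominated (best lease).
#8: not dominated (best dock doors).
Pareto-optimal: #1, #3, #5, #7, #8 → 5.

5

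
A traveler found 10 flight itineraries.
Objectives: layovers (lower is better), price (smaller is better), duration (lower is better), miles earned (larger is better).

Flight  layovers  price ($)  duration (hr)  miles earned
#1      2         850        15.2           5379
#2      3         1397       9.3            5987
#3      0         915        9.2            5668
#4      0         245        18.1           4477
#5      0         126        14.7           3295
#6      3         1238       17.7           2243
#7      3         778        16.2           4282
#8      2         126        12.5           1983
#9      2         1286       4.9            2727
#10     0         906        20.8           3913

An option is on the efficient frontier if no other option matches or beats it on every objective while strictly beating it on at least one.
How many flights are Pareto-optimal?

8

#1: not dominated.
#2: not dominated (best miles earned).
#3: not dominated.
#4: not dominated.
#5: not dominated.
#6: dominated by #1 (layovers 2≤3, price 850≤1238, duration 15.2≤17.7, miles earned 5379≥2243).
#7: not dominated.
#8: not dominated.
#9: not dominated (best duration).
#10: dominated by #4 (layovers 0≤0, price 245≤906, duration 18.1≤20.8, miles earned 4477≥3913).
Pareto-optimal: #1, #2, #3, #4, #5, #7, #8, #9 → 8.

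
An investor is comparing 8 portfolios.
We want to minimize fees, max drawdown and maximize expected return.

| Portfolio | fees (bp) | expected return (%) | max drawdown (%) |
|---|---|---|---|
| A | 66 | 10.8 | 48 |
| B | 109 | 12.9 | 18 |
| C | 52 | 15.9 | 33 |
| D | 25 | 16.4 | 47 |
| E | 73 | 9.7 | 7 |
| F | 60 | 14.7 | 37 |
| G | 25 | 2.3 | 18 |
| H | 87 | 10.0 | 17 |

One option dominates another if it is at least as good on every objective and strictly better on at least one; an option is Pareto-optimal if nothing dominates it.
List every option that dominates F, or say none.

C: fees 52≤60, expected return 15.9≥14.7, max drawdown 33≤37 — dominates F.
Others (A, B, D, E, G, H) are each worse than F on at least one objective.

C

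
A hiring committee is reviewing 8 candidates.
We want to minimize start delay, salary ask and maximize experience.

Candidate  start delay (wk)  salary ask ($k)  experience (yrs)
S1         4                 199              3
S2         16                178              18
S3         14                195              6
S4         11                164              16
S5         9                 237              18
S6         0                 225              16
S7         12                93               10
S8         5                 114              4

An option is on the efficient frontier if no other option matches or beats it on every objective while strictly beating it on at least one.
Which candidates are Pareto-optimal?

S1, S2, S4, S5, S6, S7, S8

S1: not dominated.
S2: not dominated.
S3: dominated by S4 (start delay 11≤14, salary ask 164≤195, experience 16≥6).
S4: not dominated.
S5: not dominated.
S6: not dominated (best start delay).
S7: not dominated (best salary ask).
S8: not dominated.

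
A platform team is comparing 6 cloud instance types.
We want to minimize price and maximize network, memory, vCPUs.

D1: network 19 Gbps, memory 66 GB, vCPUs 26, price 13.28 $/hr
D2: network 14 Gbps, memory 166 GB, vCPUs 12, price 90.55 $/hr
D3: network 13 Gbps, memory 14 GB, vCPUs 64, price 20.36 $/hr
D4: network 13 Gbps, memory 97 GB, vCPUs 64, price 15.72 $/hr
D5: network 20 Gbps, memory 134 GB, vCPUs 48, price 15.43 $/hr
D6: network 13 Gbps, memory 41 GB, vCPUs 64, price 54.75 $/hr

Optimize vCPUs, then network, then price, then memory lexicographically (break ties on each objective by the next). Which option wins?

D4

First maximize vCPUs: best is 64, kept {D3, D4, D6}.
Then maximize network: best is 13, kept {D3, D4, D6}.
Then minimize price: best is 15.72, kept {D4}.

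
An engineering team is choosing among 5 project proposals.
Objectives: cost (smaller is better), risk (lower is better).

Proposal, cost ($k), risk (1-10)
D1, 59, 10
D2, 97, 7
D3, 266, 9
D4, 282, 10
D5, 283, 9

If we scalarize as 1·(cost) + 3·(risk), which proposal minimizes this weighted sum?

D1: 1·59 + 3·10 = 89
D2: 1·97 + 3·7 = 118
D3: 1·266 + 3·9 = 293
D4: 1·282 + 3·10 = 312
D5: 1·283 + 3·9 = 310
Lowest: D1 at 89.

D1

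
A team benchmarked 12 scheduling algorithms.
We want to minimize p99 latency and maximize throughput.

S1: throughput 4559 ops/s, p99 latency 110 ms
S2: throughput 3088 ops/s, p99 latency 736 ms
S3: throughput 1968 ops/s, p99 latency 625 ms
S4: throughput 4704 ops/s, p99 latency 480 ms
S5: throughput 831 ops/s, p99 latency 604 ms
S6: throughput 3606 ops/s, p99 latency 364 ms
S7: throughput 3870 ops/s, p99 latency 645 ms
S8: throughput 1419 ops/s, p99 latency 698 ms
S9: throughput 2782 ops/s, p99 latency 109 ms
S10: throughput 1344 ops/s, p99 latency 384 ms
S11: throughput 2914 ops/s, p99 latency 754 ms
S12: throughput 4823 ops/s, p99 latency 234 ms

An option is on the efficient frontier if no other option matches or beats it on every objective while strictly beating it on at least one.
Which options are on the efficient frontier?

S1, S9, S12

S1: not dominated.
S2: dominated by S1 (throughput 4559≥3088, p99 latency 110≤736).
S3: dominated by S1 (throughput 4559≥1968, p99 latency 110≤625).
S4: dominated by S12 (throughput 4823≥4704, p99 latency 234≤480).
S5: dominated by S1 (throughput 4559≥831, p99 latency 110≤604).
S6: dominated by S1 (throughput 4559≥3606, p99 latency 110≤364).
S7: dominated by S1 (throughput 4559≥3870, p99 latency 110≤645).
S8: dominated by S1 (throughput 4559≥1419, p99 latency 110≤698).
S9: not dominated (best p99 latency).
S10: dominated by S1 (throughput 4559≥1344, p99 latency 110≤384).
S11: dominated by S1 (throughput 4559≥2914, p99 latency 110≤754).
S12: not dominated (best throughput).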